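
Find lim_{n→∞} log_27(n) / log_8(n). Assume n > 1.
lim = ln(8) / ln(27) = log_27(8)

Change of base: log_27(n) = ln n / ln 27 and log_8(n) = ln n / ln 8. The ratio is (ln n / ln 27) · (ln 8 / ln n) = ln 8 / ln 27, a constant independent of n. So the limit is ln 8 / ln 27 = log_27(8).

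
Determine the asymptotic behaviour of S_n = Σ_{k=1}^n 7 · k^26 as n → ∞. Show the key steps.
S_n ~ 7 · n^27 / 27

By integral comparison (Euler-Maclaurin), Σ_{k=1}^n 7 · k^26 = 7 · ∫_0^n x^26 dx + O(n^26) = 7 · n^27/27 + O(n^26). (Equivalently, Faulhaber's formula gives the same leading term.)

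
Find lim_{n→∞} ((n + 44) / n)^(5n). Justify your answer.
lim = e^220

Rewrite as (1 + 44/n)^(5n). By the standard limit (1 + x/n)^n → e^x, we have (1 + 44/n)^n → e^44, and raising to the 5th power gives e^220.
More precisely, ln[(1 + 44/n)^(5n)] = 5n · ln(1 + 44/n) = 5n · (44/n + O(1/n^2)) = 220 + O(1/n) → 220.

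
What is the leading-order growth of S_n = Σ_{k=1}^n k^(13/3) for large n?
S_n ~ (3/16) · n^(16/3)

Integral comparison: Σ_{k=1}^n k^(13/3) = ∫_0^n x^(13/3) dx + O(n^(13/3)). The integral is n^(1 + 13/3) / (1 + 13/3) = n^((13+3)/3) / ((13+3)/3) = (3/16) · n^(16/3).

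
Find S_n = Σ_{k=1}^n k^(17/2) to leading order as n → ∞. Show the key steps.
S_n ~ (2/19) · n^(19/2)

Integral comparison: Σ_{k=1}^n k^(17/2) = ∫_0^n x^(17/2) dx + O(n^(17/2)). The integral is n^(1 + 17/2) / (1 + 17/2) = n^((17+2)/2) / ((17+2)/2) = (2/19) · n^(19/2).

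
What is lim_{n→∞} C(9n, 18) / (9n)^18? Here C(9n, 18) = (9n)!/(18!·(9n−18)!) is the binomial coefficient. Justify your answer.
lim = 1/18! = 1/6402373705728000

With N = 9n → ∞: C(N, 18) / N^18 = [N(N−1)…(N−17)] / (18! · N^18) = (1/18!) · 1 · (1 − 1/(9n)) · … · (1 − 17/(9n)). Each factor → 1 as N → ∞, so the limit is 1/18! = 1/6402373705728000.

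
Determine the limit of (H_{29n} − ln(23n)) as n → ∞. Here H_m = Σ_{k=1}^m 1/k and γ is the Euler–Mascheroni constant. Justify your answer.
lim = ln(29/23) + γ

By Euler-Maclaurin, H_m = ln m + γ + O(1/m). So
  H_{29n} − ln(23n) = ln(29n) + γ − ln(23n) + O(1/n)
                       = ln(29/23) + γ + O(1/n).
Hence the limit is ln(29/23) + γ.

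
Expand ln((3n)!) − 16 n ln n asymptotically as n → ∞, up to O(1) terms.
ln((3n)!) − 16 n ln n = −13 n ln n + 3(ln 3 − 1) n + (1/2) ln(2π·3n) + O(1/n)

Stirling: ln((3n)!) = 3n ln(3n) − 3n + (1/2) ln(2π·3n) + O(1/n).
Expand 3n ln(3n) = 3n (ln n + ln 3) = 3n ln n + 3n ln 3.
Subtract 16n ln n: leading term is (3 − 16) n ln n = −13 n ln n. The next term is 3n ln 3 − 3n = 3(ln 3 − 1) n. Then the (1/2) ln(2π·3n) correction.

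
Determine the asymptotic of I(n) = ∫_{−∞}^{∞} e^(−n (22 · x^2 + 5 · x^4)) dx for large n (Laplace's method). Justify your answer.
I(n) ~ sqrt(π/(22n))

φ(x) = 22 · x^2 + 5 · x^4 has its unique global minimum at x* = 0 (since φ'(x) = 44x + 20x^3 = 0 only at x = 0 for real x with both coefficients positive, and φ → ∞ as |x| → ∞). At x* = 0, φ(0) = 0 and φ''(0) = 44. Laplace's method then gives
  I(n) ~ sqrt(2π / (n · φ''(0))) · e^(−n φ(0)) = sqrt(2π / (44n)) = sqrt(π/(22n)).
The 5 · x^4 term contributes only at subleading order (an O(1/n) relative correction).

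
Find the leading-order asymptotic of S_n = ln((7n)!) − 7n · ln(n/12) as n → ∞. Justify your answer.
S_n ~ 7n · (ln 84 − 1) + O(ln n)

Stirling: ln((7n)!) = 7n ln(7n) − 7n + O(ln n).
  S_n = 7n ln(7n) − 7n − 7n ln(n/12) + O(ln n)
      = 7n ln(7n) − 7n ln n + 7n ln 12 − 7n + O(ln n)
      = 7n ln 7 + 7n ln 12 − 7n + O(ln n)
      = 7n (ln 84 − 1) + O(ln n).
Numerically ln(84) − 1 ≈ 3.4308.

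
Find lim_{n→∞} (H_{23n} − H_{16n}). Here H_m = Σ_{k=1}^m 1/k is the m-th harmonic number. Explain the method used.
lim = ln(23/16)

Euler-Maclaurin gives H_m = ln m + γ + 1/(2m) + O(1/m^2). The γ and O(1/m) terms cancel in the difference:
  H_{23n} − H_{16n} = ln(23n) − ln(16n) + O(1/n) = ln(23/16) + O(1/n).
Hence the limit is ln(23/16).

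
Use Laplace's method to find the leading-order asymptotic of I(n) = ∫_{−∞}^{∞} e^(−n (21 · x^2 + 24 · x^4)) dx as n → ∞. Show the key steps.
I(n) ~ sqrt(π/(21n))

φ(x) = 21 · x^2 + 24 · x^4 has its unique global minimum at x* = 0 (since φ'(x) = 42x + 96x^3 = 0 only at x = 0 for real x with both coefficients positive, and φ → ∞ as |x| → ∞). At x* = 0, φ(0) = 0 and φ''(0) = 42. Laplace's method then gives
  I(n) ~ sqrt(2π / (n · φ''(0))) · e^(−n φ(0)) = sqrt(2π / (42n)) = sqrt(π/(21n)).
The 24 · x^4 term contributes only at subleading order (an O(1/n) relative correction).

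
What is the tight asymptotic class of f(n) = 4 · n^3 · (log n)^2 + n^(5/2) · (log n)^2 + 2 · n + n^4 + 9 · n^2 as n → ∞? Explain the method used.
f(n) ∈ Θ(n^4)

Compare the terms by growth order. For large n, n^a · (log n)^b dominates n^a' · (log n)^b' iff a > a', or (a = a' and b > b'). Ranking the 5 terms shows the dominant one is n^4. Hence f(n) ∈ Θ(n^4).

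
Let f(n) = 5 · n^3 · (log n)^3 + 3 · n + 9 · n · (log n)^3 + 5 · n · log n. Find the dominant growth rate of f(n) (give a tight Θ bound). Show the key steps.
f(n) ∈ Θ(n^3 · (log n)^3)

Compare the terms by growth order. For large n, n^a · (log n)^b dominates n^a' · (log n)^b' iff a > a', or (a = a' and b > b'). Ranking the 4 terms shows the dominant one is 5 · n^3 · (log n)^3. Hence f(n) ∈ Θ(n^3 · (log n)^3).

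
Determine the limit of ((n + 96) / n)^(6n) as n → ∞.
lim = e^576

Rewrite as (1 + 96/n)^(6n). By the standard limit (1 + x/n)^n → e^x, we have (1 + 96/n)^n → e^96, and raising to the 6th power gives e^576.
More precisely, ln[(1 + 96/n)^(6n)] = 6n · ln(1 + 96/n) = 6n · (96/n + O(1/n^2)) = 576 + O(1/n) → 576.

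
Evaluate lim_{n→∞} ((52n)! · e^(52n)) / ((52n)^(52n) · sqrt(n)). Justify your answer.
lim = sqrt(2π·52)

Stirling: (52n)! ~ sqrt(2π·52n) · (52n/e)^(52n). Hence
  (52n)! · e^(52n) / (52n)^(52n) ~ sqrt(2π·52n).
Dividing by sqrt(n): sqrt(2π·52n) / sqrt(n) = sqrt(2π·52) · n^((1−1)/2), so the limit is sqrt(2π·52).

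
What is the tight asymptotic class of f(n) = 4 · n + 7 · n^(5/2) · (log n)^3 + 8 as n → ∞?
f(n) ∈ Θ(n^(5/2) · (log n)^3)

Compare the terms by growth order. For large n, n^a · (log n)^b dominates n^a' · (log n)^b' iff a > a', or (a = a' and b > b'). Ranking the 3 terms shows the dominant one is 7 · n^(5/2) · (log n)^3. Hence f(n) ∈ Θ(n^(5/2) · (log n)^3).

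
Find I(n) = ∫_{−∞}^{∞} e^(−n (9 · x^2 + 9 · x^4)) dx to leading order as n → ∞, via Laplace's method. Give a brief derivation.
I(n) ~ sqrt(π/(9n))

φ(x) = 9 · x^2 + 9 · x^4 has its unique global minimum at x* = 0 (since φ'(x) = 18x + 36x^3 = 0 only at x = 0 for real x with both coefficients positive, and φ → ∞ as |x| → ∞). At x* = 0, φ(0) = 0 and φ''(0) = 18. Laplace's method then gives
  I(n) ~ sqrt(2π / (n · φ''(0))) · e^(−n φ(0)) = sqrt(2π / (18n)) = sqrt(π/(9n)).
The 9 · x^4 term contributes only at subleading order (an O(1/n) relative correction).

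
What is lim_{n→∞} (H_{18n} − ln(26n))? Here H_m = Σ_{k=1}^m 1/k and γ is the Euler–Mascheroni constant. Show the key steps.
lim = ln(9/13) + γ

By Euler-Maclaurin, H_m = ln m + γ + O(1/m). So
  H_{18n} − ln(26n) = ln(18n) + γ − ln(26n) + O(1/n)
                       = ln(18/26) + γ + O(1/n).
Hence the limit is ln(18/26) + γ (= ln(9/13)).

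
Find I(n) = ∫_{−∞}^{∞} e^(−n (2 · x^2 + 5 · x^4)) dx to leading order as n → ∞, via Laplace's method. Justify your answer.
I(n) ~ sqrt(π/(2n))

φ(x) = 2 · x^2 + 5 · x^4 has its unique global minimum at x* = 0 (since φ'(x) = 4x + 20x^3 = 0 only at x = 0 for real x with both coefficients positive, and φ → ∞ as |x| → ∞). At x* = 0, φ(0) = 0 and φ''(0) = 4. Laplace's method then gives
  I(n) ~ sqrt(2π / (n · φ''(0))) · e^(−n φ(0)) = sqrt(2π / (4n)) = sqrt(π/(2n)).
The 5 · x^4 term contributes only at subleading order (an O(1/n) relative correction).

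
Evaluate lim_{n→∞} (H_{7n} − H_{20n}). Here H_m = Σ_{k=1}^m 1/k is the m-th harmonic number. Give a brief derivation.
lim = ln(7/20)

Euler-Maclaurin gives H_m = ln m + γ + 1/(2m) + O(1/m^2). The γ and O(1/m) terms cancel in the difference:
  H_{7n} − H_{20n} = ln(7n) − ln(20n) + O(1/n) = ln(7/20) + O(1/n).
Hence the limit is ln(7/20).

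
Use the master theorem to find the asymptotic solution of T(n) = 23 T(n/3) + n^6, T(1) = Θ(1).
T(n) = Θ(n^6)

log_3 23 ≈ 2.854. f(n) = n^6 dominates n^(log_3 23) since 6 > 2.854, and the regularity condition a·f(n/b) = 23·(n/3)^6 = (23/729)·n^6 ≤ c·f(n) holds with c = 23/729 ≈ 0.0316 < 1. So this is Case 3: T(n) = Θ(f(n)) = Θ(n^6).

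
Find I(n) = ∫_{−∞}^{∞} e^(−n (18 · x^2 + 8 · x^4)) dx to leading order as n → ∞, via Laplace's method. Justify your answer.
I(n) ~ sqrt(π/(18n))

φ(x) = 18 · x^2 + 8 · x^4 has its unique global minimum at x* = 0 (since φ'(x) = 36x + 32x^3 = 0 only at x = 0 for real x with both coefficients positive, and φ → ∞ as |x| → ∞). At x* = 0, φ(0) = 0 and φ''(0) = 36. Laplace's method then gives
  I(n) ~ sqrt(2π / (n · φ''(0))) · e^(−n φ(0)) = sqrt(2π / (36n)) = sqrt(π/(18n)).
The 8 · x^4 term contributes only at subleading order (an O(1/n) relative correction).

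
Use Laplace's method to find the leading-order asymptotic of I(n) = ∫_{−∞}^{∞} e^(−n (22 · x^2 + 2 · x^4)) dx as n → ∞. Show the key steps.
I(n) ~ sqrt(π/(22n))

φ(x) = 22 · x^2 + 2 · x^4 has its unique global minimum at x* = 0 (since φ'(x) = 44x + 8x^3 = 0 only at x = 0 for real x with both coefficients positive, and φ → ∞ as |x| → ∞). At x* = 0, φ(0) = 0 and φ''(0) = 44. Laplace's method then gives
  I(n) ~ sqrt(2π / (n · φ''(0))) · e^(−n φ(0)) = sqrt(2π / (44n)) = sqrt(π/(22n)).
The 2 · x^4 term contributes only at subleading order (an O(1/n) relative correction).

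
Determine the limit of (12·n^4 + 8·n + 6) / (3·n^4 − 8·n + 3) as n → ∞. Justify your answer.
lim = 12/3 = 4

For large n the leading n^4 terms dominate both numerator and denominator. Dividing top and bottom by n^4, every other term tends to 0, leaving 12/3 = 4.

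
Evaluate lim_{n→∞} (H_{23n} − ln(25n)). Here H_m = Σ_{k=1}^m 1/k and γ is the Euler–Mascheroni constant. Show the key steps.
lim = ln(23/25) + γ

By Euler-Maclaurin, H_m = ln m + γ + O(1/m). So
  H_{23n} − ln(25n) = ln(23n) + γ − ln(25n) + O(1/n)
                       = ln(23/25) + γ + O(1/n).
Hence the limit is ln(23/25) + γ.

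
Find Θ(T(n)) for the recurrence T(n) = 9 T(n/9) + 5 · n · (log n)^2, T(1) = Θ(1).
T(n) = Θ(n · (log n)^3)

Here log_9 9 = 1 and f(n) = 5 · n · (log n)^2 = Θ(n^(log_9 9) · (log n)^2). This is the extended Case 2 of the master theorem (f matches the critical exponent up to log factors), giving T(n) = Θ(n^(log_9 9) · (log n)^(2+1)) = Θ(n · (log n)^3).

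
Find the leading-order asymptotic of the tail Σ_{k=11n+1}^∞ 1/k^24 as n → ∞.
Σ_{k>11n} 1/k^24 ~ 1/(23 · (11n)^23)

Compare to the integral: ∫_{11n}^∞ x^(−24) dx = [−x^(−23)/23]_{11n}^∞ = 1/((24−1)·(11n)^23). Euler-Maclaurin then gives
  Σ_{k>11n} 1/k^24 = ∫_{11n}^∞ dx/x^24 − 1/(2·(11n)^24) + O(1/(11n)^25).
(Equivalently this is ζ(24) − Σ_{k≤11n} 1/k^24.)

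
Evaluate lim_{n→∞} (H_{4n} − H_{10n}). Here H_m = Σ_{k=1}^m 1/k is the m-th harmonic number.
lim = ln(4/10) = ln(2/5)

Euler-Maclaurin gives H_m = ln m + γ + 1/(2m) + O(1/m^2). The γ and O(1/m) terms cancel in the difference:
  H_{4n} − H_{10n} = ln(4n) − ln(10n) + O(1/n) = ln(4/10) + O(1/n).
Hence the limit is ln(4/10) = ln(2/5).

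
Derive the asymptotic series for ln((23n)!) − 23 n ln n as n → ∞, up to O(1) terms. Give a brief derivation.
ln((23n)!) − 23 n ln n = 23(ln 23 − 1) n + (1/2) ln(2π·23n) + O(1/n)

Stirling: ln((23n)!) = 23n ln(23n) − 23n + (1/2) ln(2π·23n) + O(1/n).
Since 23n ln(23n) = 23n ln n + 23n ln 23, subtracting 23n ln n cancels the n ln n term exactly. What remains is 23(ln 23 − 1) n + (1/2) ln(2π·23n) + O(1/n).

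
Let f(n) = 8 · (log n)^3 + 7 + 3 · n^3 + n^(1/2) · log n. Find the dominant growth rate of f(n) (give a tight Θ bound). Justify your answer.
f(n) ∈ Θ(n^3)

Compare the terms by growth order. For large n, n^a · (log n)^b dominates n^a' · (log n)^b' iff a > a', or (a = a' and b > b'). Ranking the 4 terms shows the dominant one is 3 · n^3. Hence f(n) ∈ Θ(n^3).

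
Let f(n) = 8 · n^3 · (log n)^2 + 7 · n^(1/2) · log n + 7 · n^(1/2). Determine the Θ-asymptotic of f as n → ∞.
f(n) ∈ Θ(n^3 · (log n)^2)

Compare the terms by growth order. For large n, n^a · (log n)^b dominates n^a' · (log n)^b' iff a > a', or (a = a' and b > b'). Ranking the 3 terms shows the dominant one is 8 · n^3 · (log n)^2. Hence f(n) ∈ Θ(n^3 · (log n)^2).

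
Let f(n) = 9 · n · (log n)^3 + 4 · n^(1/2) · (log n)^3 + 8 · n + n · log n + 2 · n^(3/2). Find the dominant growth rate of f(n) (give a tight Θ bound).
f(n) ∈ Θ(n^(3/2))

Compare the terms by growth order. For large n, n^a · (log n)^b dominates n^a' · (log n)^b' iff a > a', or (a = a' and b > b'). Ranking the 5 terms shows the dominant one is 2 · n^(3/2). Hence f(n) ∈ Θ(n^(3/2)).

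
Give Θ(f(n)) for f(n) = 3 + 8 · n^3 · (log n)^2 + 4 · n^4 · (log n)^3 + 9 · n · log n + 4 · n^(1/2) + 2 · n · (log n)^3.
f(n) ∈ Θ(n^4 · (log n)^3)

Compare the terms by growth order. For large n, n^a · (log n)^b dominates n^a' · (log n)^b' iff a > a', or (a = a' and b > b'). Ranking the 6 terms shows the dominant one is 4 · n^4 · (log n)^3. Hence f(n) ∈ Θ(n^4 · (log n)^3).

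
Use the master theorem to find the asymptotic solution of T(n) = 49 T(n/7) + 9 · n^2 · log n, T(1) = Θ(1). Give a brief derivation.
T(n) = Θ(n^2 · (log n)^2)

Here log_7 49 = 2 and f(n) = 9 · n^2 · log n = Θ(n^(log_7 49) · (log n)^1). This is the extended Case 2 of the master theorem (f matches the critical exponent up to log factors), giving T(n) = Θ(n^(log_7 49) · (log n)^(1+1)) = Θ(n^2 · (log n)^2).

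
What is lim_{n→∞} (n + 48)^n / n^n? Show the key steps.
lim = e^48

Rewrite as (1 + 48/n)^(n). By the standard limit (1 + x/n)^n → e^x, we have (1 + 48/n)^n → e^48, and raising to the 1st power gives e^48.
More precisely, ln[(1 + 48/n)^(n)] = n · ln(1 + 48/n) = n · (48/n + O(1/n^2)) = 48 + O(1/n) → 48.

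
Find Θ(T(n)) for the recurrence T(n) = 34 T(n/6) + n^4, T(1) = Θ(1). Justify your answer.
T(n) = Θ(n^4)

log_6 34 ≈ 1.968. f(n) = n^4 dominates n^(log_6 34) since 4 > 1.968, and the regularity condition a·f(n/b) = 34·(n/6)^4 = (34/1296)·n^4 ≤ c·f(n) holds with c = 34/1296 ≈ 0.0262 < 1. So this is Case 3: T(n) = Θ(f(n)) = Θ(n^4).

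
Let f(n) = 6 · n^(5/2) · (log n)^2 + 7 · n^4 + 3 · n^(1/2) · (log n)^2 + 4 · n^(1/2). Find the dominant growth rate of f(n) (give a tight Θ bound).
f(n) ∈ Θ(n^4)

Compare the terms by growth order. For large n, n^a · (log n)^b dominates n^a' · (log n)^b' iff a > a', or (a = a' and b > b'). Ranking the 4 terms shows the dominant one is 7 · n^4. Hence f(n) ∈ Θ(n^4).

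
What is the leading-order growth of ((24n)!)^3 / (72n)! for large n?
((24n)!)^3/(72n)! ~ ((2π·24n)^(2/2) / sqrt(3)) · 3^(−3·24n)  →  0

Write N = 24n. Stirling: N! ~ sqrt(2π N)(N/e)^N and (3N)! ~ sqrt(2π·3N)·(3N/e)^(3N).
  (N!)^3/(3N)! ~ (2π N)^(3/2) (N/e)^(3N) / [sqrt(2π·3N) (3N/e)^(3N)]
     = (2π N)^(3/2) / sqrt(2π·3N) · (N/(3N))^(3N)
     = (2π N)^((3−1)/2) / sqrt(3) · 3^(−3N).
Since 3^3 > 1, the factor 3^(−3N) decays exponentially, so the ratio → 0. Substituting N = 24n gives the stated form.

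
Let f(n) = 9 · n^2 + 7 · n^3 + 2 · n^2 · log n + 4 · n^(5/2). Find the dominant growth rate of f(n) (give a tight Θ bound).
f(n) ∈ Θ(n^3)

Compare the terms by growth order. For large n, n^a · (log n)^b dominates n^a' · (log n)^b' iff a > a', or (a = a' and b > b'). Ranking the 4 terms shows the dominant one is 7 · n^3. Hence f(n) ∈ Θ(n^3).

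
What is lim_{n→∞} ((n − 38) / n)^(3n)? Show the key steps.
lim = e^(−114)

Rewrite as (1 − 38/n)^(3n). By the standard limit (1 + x/n)^n → e^x, we have (1 − 38/n)^n → e^(−38), and raising to the 3rd power gives e^(−114).
More precisely, ln[(1 − 38/n)^(3n)] = 3n · ln(1 − 38/n) = 3n · (-38/n + O(1/n^2)) = -114 + O(1/n) → -114.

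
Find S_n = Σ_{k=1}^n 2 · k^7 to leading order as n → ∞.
S_n ~ n^8 / 4

By integral comparison (Euler-Maclaurin), Σ_{k=1}^n 2 · k^7 = 2 · ∫_0^n x^7 dx + O(n^7) = 2 · n^8/8 = n^8 / 4 + O(n^7). (Equivalently, Faulhaber's formula gives the same leading term.)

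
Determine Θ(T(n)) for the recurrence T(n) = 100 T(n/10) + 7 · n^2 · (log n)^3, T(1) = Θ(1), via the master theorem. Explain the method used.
T(n) = Θ(n^2 · (log n)^4)

Here log_10 100 = 2 and f(n) = 7 · n^2 · (log n)^3 = Θ(n^(log_10 100) · (log n)^3). This is the extended Case 2 of the master theorem (f matches the critical exponent up to log factors), giving T(n) = Θ(n^(log_10 100) · (log n)^(3+1)) = Θ(n^2 · (log n)^4).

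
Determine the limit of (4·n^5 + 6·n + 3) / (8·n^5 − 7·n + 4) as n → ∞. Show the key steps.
lim = 4/8 = 1/2

For large n the leading n^5 terms dominate both numerator and denominator. Dividing top and bottom by n^5, every other term tends to 0, leaving 4/8 = 1/2.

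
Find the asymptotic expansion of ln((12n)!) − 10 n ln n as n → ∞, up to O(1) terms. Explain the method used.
ln((12n)!) − 10 n ln n = 2 n ln n + 12(ln 12 − 1) n + (1/2) ln(2π·12n) + O(1/n)

Stirling: ln((12n)!) = 12n ln(12n) − 12n + (1/2) ln(2π·12n) + O(1/n).
Expand 12n ln(12n) = 12n (ln n + ln 12) = 12n ln n + 12n ln 12.
Subtract 10n ln n: leading term is (12 − 10) n ln n = 2 n ln n. The next term is 12n ln 12 − 12n = 12(ln 12 − 1) n. Then the (1/2) ln(2π·12n) correction.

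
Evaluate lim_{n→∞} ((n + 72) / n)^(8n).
lim = e^576

Rewrite as (1 + 72/n)^(8n). By the standard limit (1 + x/n)^n → e^x, we have (1 + 72/n)^n → e^72, and raising to the 8th power gives e^576.
More precisely, ln[(1 + 72/n)^(8n)] = 8n · ln(1 + 72/n) = 8n · (72/n + O(1/n^2)) = 576 + O(1/n) → 576.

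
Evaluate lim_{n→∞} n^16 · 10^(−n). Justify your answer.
lim = 0

Exponentials with base > 1 dominate every fixed polynomial: for any fixed c, n^c / 10^n → 0 as n → ∞ (e.g. by the ratio test, or by writing 10^n = e^(n ln 10) and noting e^(n ln 10) / n^c → ∞). Hence n^16 · 10^(−n) = n^16 / 10^n → 0.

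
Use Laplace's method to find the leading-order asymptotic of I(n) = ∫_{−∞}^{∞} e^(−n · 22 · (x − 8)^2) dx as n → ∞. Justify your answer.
I(n) = sqrt(π/(22n))

Here φ(x) = 22 · (x − 8)^2 has its unique minimum at x* = 8 with φ(x*) = 0 and φ''(x*) = 44. Laplace's method gives
  I(n) ~ e^(−n φ(x*)) · sqrt(2π / (n · φ''(x*))) = sqrt(2π / (44n)) = sqrt(π/(22n)).
This is exact: substituting u = (x − 8)·sqrt(22n) gives I(n) = (1/sqrt(22n)) ∫_{−∞}^{∞} e^(−u^2) du = sqrt(π/(22n)).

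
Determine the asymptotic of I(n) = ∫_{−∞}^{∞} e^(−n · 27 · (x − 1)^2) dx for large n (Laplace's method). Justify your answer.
I(n) = sqrt(π/(27n))

Here φ(x) = 27 · (x − 1)^2 has its unique minimum at x* = 1 with φ(x*) = 0 and φ''(x*) = 54. Laplace's method gives
  I(n) ~ e^(−n φ(x*)) · sqrt(2π / (n · φ''(x*))) = sqrt(2π / (54n)) = sqrt(π/(27n)).
This is exact: substituting u = (x − 1)·sqrt(27n) gives I(n) = (1/sqrt(27n)) ∫_{−∞}^{∞} e^(−u^2) du = sqrt(π/(27n)).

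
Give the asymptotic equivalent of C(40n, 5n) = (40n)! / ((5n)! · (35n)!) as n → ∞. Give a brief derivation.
C(40n, 5n) ~ (16777216/823543)^(5n) · sqrt(4/(7π·5n))

Write N = 5n. Apply Stirling to each factorial:
  (8N)! ~ sqrt(2π·8N) · (8N/e)^(8N),
  N! ~ sqrt(2π N) · (N/e)^N,
  (7N)! ~ sqrt(2π·7N) · (7N/e)^(7N).
The exponential factors combine to (8N)^(8N) / (N^N · (7N)^(7N)) = 8^(8N)/7^(7N) = (8^8/7^7)^N = (16777216/823543)^N.
The square-root prefactors combine to sqrt(2π·8N) / (sqrt(2π N)·sqrt(2π·7N)) = sqrt(8 / (2π·7·N)) = sqrt(4/(7π·5n)).
Substituting N = 5n: C(40n, 5n) ~ (16777216/823543)^(5n) · sqrt(4/(7π·5n)).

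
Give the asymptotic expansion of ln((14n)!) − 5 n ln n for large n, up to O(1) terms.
ln((14n)!) − 5 n ln n = 9 n ln n + 14(ln 14 − 1) n + (1/2) ln(2π·14n) + O(1/n)

Stirling: ln((14n)!) = 14n ln(14n) − 14n + (1/2) ln(2π·14n) + O(1/n).
Expand 14n ln(14n) = 14n (ln n + ln 14) = 14n ln n + 14n ln 14.
Subtract 5n ln n: leading term is (14 − 5) n ln n = 9 n ln n. The next term is 14n ln 14 − 14n = 14(ln 14 − 1) n. Then the (1/2) ln(2π·14n) correction.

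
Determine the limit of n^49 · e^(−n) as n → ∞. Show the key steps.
lim = 0

Exponentials with base > 1 dominate every fixed polynomial: for any fixed c, n^c / e^n → 0 as n → ∞ (e.g. by the ratio test, or since e^n grows faster than any power of n). Hence n^49 · e^(−n) = n^49 / e^n → 0.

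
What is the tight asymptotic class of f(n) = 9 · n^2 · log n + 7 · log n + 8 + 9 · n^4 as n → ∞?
f(n) ∈ Θ(n^4)

Compare the terms by growth order. For large n, n^a · (log n)^b dominates n^a' · (log n)^b' iff a > a', or (a = a' and b > b'). Ranking the 4 terms shows the dominant one is 9 · n^4. Hence f(n) ∈ Θ(n^4).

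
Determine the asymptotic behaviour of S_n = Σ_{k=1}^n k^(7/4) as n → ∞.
S_n ~ (4/11) · n^(11/4)

Integral comparison: Σ_{k=1}^n k^(7/4) = ∫_0^n x^(7/4) dx + O(n^(7/4)). The integral is n^(1 + 7/4) / (1 + 7/4) = n^((7+4)/4) / ((7+4)/4) = (4/11) · n^(11/4).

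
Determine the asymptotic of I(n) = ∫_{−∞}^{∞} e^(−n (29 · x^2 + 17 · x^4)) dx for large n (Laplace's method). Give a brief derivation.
I(n) ~ sqrt(π/(29n))

φ(x) = 29 · x^2 + 17 · x^4 has its unique global minimum at x* = 0 (since φ'(x) = 58x + 68x^3 = 0 only at x = 0 for real x with both coefficients positive, and φ → ∞ as |x| → ∞). At x* = 0, φ(0) = 0 and φ''(0) = 58. Laplace's method then gives
  I(n) ~ sqrt(2π / (n · φ''(0))) · e^(−n φ(0)) = sqrt(2π / (58n)) = sqrt(π/(29n)).
The 17 · x^4 term contributes only at subleading order (an O(1/n) relative correction).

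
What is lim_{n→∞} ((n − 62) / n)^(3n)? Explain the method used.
lim = e^(−186)

Rewrite as (1 − 62/n)^(3n). By the standard limit (1 + x/n)^n → e^x, we have (1 − 62/n)^n → e^(−62), and raising to the 3rd power gives e^(−186).
More precisely, ln[(1 − 62/n)^(3n)] = 3n · ln(1 − 62/n) = 3n · (-62/n + O(1/n^2)) = -186 + O(1/n) → -186.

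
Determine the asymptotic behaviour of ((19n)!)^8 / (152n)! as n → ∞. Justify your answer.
((19n)!)^8/(152n)! ~ ((2π·19n)^(7/2) / sqrt(8)) · 8^(−8·19n)  →  0

Write N = 19n. Stirling: N! ~ sqrt(2π N)(N/e)^N and (8N)! ~ sqrt(2π·8N)·(8N/e)^(8N).
  (N!)^8/(8N)! ~ (2π N)^(8/2) (N/e)^(8N) / [sqrt(2π·8N) (8N/e)^(8N)]
     = (2π N)^(8/2) / sqrt(2π·8N) · (N/(8N))^(8N)
     = (2π N)^((8−1)/2) / sqrt(8) · 8^(−8N).
Since 8^8 > 1, the factor 8^(−8N) decays exponentially, so the ratio → 0. Substituting N = 19n gives the stated form.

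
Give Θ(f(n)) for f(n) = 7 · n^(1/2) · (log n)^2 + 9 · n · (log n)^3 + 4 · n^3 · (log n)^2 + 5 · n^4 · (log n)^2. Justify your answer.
f(n) ∈ Θ(n^4 · (log n)^2)

Compare the terms by growth order. For large n, n^a · (log n)^b dominates n^a' · (log n)^b' iff a > a', or (a = a' and b > b'). Ranking the 4 terms shows the dominant one is 5 · n^4 · (log n)^2. Hence f(n) ∈ Θ(n^4 · (log n)^2).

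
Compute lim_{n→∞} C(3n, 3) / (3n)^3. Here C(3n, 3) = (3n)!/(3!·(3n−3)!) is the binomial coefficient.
lim = 1/3! = 1/6

With N = 3n → ∞: C(N, 3) / N^3 = [N(N−1)…(N−2)] / (3! · N^3) = (1/3!) · 1 · (1 − 1/(3n)) · (1 − 2/(3n)). Each factor → 1 as N → ∞, so the limit is 1/3! = 1/6.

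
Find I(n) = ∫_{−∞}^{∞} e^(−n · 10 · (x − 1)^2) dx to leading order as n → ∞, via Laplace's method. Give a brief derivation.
I(n) = sqrt(π/(10n))

Here φ(x) = 10 · (x − 1)^2 has its unique minimum at x* = 1 with φ(x*) = 0 and φ''(x*) = 20. Laplace's method gives
  I(n) ~ e^(−n φ(x*)) · sqrt(2π / (n · φ''(x*))) = sqrt(2π / (20n)) = sqrt(π/(10n)).
This is exact: substituting u = (x − 1)·sqrt(10n) gives I(n) = (1/sqrt(10n)) ∫_{−∞}^{∞} e^(−u^2) du = sqrt(π/(10n)).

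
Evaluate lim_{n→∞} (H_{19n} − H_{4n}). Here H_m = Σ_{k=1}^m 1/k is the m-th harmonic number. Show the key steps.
lim = ln(19/4)

Euler-Maclaurin gives H_m = ln m + γ + 1/(2m) + O(1/m^2). The γ and O(1/m) terms cancel in the difference:
  H_{19n} − H_{4n} = ln(19n) − ln(4n) + O(1/n) = ln(19/4) + O(1/n).
Hence the limit is ln(19/4).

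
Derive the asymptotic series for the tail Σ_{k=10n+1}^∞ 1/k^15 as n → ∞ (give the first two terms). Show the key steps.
Σ_{k>10n} 1/k^15 = 1/(14 · (10n)^14) − 1/(2 · (10n)^15) + O(1/(10n)^16)

Compare to the integral: ∫_{10n}^∞ x^(−15) dx = [−x^(−14)/14]_{10n}^∞ = 1/((15−1)·(10n)^14). The Euler-Maclaurin correction adds −f(10n)/2 = −1/(2·(10n)^15). Euler-Maclaurin then gives
  Σ_{k>10n} 1/k^15 = ∫_{10n}^∞ dx/x^15 − 1/(2·(10n)^15) + O(1/(10n)^16).
(Equivalently this is ζ(15) − Σ_{k≤10n} 1/k^15.)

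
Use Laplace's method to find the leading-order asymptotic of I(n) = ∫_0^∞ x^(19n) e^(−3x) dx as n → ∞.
I(n) ~ (sqrt(2π·19n) / 3) · (19n/(3e))^(19n)

Write the integrand as exp(19n ln x − 3x) and set f(x) = 19n ln x − 3x. Then f'(x) = 19n/x − 3 = 0 at x* = 19n/3, and f''(x*) = −19n/x*^2 = −3^2/(19n). Laplace's method (interior maximum) gives
  I(n) ~ e^(f(x*)) · sqrt(2π / |f''(x*)|)
        = exp(19n ln(19n/3) − 19n) · sqrt(2π · 19n / 3^2)
        = (19n/3)^(19n) e^(−19n) · sqrt(2π·19n) / 3
        = (sqrt(2π·19n) / 3) · (19n/(3e))^(19n).
This matches Γ(19n+1)/3^(19n+1) with Stirling applied to Γ.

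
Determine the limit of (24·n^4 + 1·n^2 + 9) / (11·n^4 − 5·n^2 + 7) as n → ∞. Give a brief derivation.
lim = 24/11

For large n the leading n^4 terms dominate both numerator and denominator. Dividing top and bottom by n^4, every other term tends to 0, leaving 24/11.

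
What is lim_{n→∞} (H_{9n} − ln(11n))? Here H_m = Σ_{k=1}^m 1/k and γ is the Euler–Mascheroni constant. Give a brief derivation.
lim = ln(9/11) + γ

By Euler-Maclaurin, H_m = ln m + γ + O(1/m). So
  H_{9n} − ln(11n) = ln(9n) + γ − ln(11n) + O(1/n)
                       = ln(9/11) + γ + O(1/n).
Hence the limit is ln(9/11) + γ.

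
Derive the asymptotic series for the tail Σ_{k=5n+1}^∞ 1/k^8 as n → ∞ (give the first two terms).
Σ_{k>5n} 1/k^8 = 1/(7 · (5n)^7) − 1/(2 · (5n)^8) + O(1/(5n)^9)

Compare to the integral: ∫_{5n}^∞ x^(−8) dx = [−x^(−7)/7]_{5n}^∞ = 1/((8−1)·(5n)^7). The Euler-Maclaurin correction adds −f(5n)/2 = −1/(2·(5n)^8). Euler-Maclaurin then gives
  Σ_{k>5n} 1/k^8 = ∫_{5n}^∞ dx/x^8 − 1/(2·(5n)^8) + O(1/(5n)^9).
(Equivalently this is ζ(8) − Σ_{k≤5n} 1/k^8.)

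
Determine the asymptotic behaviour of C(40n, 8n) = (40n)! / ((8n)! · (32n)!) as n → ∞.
C(40n, 8n) ~ (3125/256)^(8n) · sqrt(5/(8π·8n))

Write N = 8n. Apply Stirling to each factorial:
  (5N)! ~ sqrt(2π·5N) · (5N/e)^(5N),
  N! ~ sqrt(2π N) · (N/e)^N,
  (4N)! ~ sqrt(2π·4N) · (4N/e)^(4N).
The exponential factors combine to (5N)^(5N) / (N^N · (4N)^(4N)) = 5^(5N)/4^(4N) = (5^5/4^4)^N = (3125/256)^N.
The square-root prefactors combine to sqrt(2π·5N) / (sqrt(2π N)·sqrt(2π·4N)) = sqrt(5 / (2π·4·N)) = sqrt(5/(8π·8n)).
Substituting N = 8n: C(40n, 8n) ~ (3125/256)^(8n) · sqrt(5/(8π·8n)).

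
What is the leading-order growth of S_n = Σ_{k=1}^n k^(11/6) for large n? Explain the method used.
S_n ~ (6/17) · n^(17/6)

Integral comparison: Σ_{k=1}^n k^(11/6) = ∫_0^n x^(11/6) dx + O(n^(11/6)). The integral is n^(1 + 11/6) / (1 + 11/6) = n^((11+6)/6) / ((11+6)/6) = (6/17) · n^(17/6).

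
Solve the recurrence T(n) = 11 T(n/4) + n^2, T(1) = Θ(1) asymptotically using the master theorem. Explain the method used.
T(n) = Θ(n^2)

log_4 11 ≈ 1.730. f(n) = n^2 dominates n^(log_4 11) since 2 > 1.730, and the regularity condition a·f(n/b) = 11·(n/4)^2 = (11/16)·n^2 ≤ c·f(n) holds with c = 11/16 ≈ 0.688 < 1. So this is Case 3: T(n) = Θ(f(n)) = Θ(n^2).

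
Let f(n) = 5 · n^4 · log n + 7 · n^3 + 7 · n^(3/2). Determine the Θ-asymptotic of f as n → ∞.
f(n) ∈ Θ(n^4 · log n)

Compare the terms by growth order. For large n, n^a · (log n)^b dominates n^a' · (log n)^b' iff a > a', or (a = a' and b > b'). Ranking the 3 terms shows the dominant one is 5 · n^4 · log n. Hence f(n) ∈ Θ(n^4 · log n).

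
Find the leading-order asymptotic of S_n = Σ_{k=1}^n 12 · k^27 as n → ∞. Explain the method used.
S_n ~ 3 · n^28 / 7

By integral comparison (Euler-Maclaurin), Σ_{k=1}^n 12 · k^27 = 12 · ∫_0^n x^27 dx + O(n^27) = 12 · n^28/28 = 3 · n^28 / 7 + O(n^27). (Equivalently, Faulhaber's formula gives the same leading term.)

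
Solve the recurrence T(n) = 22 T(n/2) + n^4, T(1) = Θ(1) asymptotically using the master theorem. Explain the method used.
T(n) = Θ(n^(log_2 22))

Master theorem: compare f(n) = n^4 to n^(log_2 22) where log_2 22 ≈ 4.459. Since 4 < log_2 22, we have f(n) = O(n^(log_2 22 − ε)) for some ε > 0 — Case 1. Hence T(n) = Θ(n^(log_2 22)).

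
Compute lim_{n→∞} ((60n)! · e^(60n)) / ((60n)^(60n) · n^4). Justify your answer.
lim = 0

Stirling: (60n)! ~ sqrt(2π·60n) · (60n/e)^(60n). Hence
  (60n)! · e^(60n) / (60n)^(60n) ~ sqrt(2π·60n).
Dividing by n^4: sqrt(2π·60n) / n^4 = sqrt(2π·60) · n^((1−8)/2), so the expression behaves like sqrt(2π·60) · n^((1−8)/2) → 0.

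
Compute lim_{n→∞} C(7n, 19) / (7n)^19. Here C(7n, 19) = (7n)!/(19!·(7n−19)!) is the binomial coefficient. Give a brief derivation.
lim = 1/19! = 1/121645100408832000

With N = 7n → ∞: C(N, 19) / N^19 = [N(N−1)…(N−18)] / (19! · N^19) = (1/19!) · 1 · (1 − 1/(7n)) · … · (1 − 18/(7n)). Each factor → 1 as N → ∞, so the limit is 1/19! = 1/121645100408832000.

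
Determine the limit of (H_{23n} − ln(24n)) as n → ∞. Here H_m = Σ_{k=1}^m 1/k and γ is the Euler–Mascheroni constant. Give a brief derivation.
lim = ln(23/24) + γ

By Euler-Maclaurin, H_m = ln m + γ + O(1/m). So
  H_{23n} − ln(24n) = ln(23n) + γ − ln(24n) + O(1/n)
                       = ln(23/24) + γ + O(1/n).
Hence the limit is ln(23/24) + γ.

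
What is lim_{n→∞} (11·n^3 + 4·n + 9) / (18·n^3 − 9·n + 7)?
lim = 11/18

For large n the leading n^3 terms dominate both numerator and denominator. Dividing top and bottom by n^3, every other term tends to 0, leaving 11/18.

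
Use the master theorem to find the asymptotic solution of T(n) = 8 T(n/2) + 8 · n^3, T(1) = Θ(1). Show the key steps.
T(n) = Θ(n^3 log n)

log_2 8 = 3, and f(n) = 8 · n^3 = Θ(n^(log_2 8)). This is Case 2 of the master theorem: T(n) = Θ(f(n) · log n) = Θ(n^3 log n).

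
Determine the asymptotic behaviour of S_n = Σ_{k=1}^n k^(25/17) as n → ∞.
S_n ~ (17/42) · n^(42/17)

Integral comparison: Σ_{k=1}^n k^(25/17) = ∫_0^n x^(25/17) dx + O(n^(25/17)). The integral is n^(1 + 25/17) / (1 + 25/17) = n^((25+17)/17) / ((25+17)/17) = (17/42) · n^(42/17).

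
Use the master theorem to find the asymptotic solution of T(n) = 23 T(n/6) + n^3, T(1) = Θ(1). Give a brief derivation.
T(n) = Θ(n^3)

log_6 23 ≈ 1.750. f(n) = n^3 dominates n^(log_6 23) since 3 > 1.750, and the regularity condition a·f(n/b) = 23·(n/6)^3 = (23/216)·n^3 ≤ c·f(n) holds with c = 23/216 ≈ 0.106 < 1. So this is Case 3: T(n) = Θ(f(n)) = Θ(n^3).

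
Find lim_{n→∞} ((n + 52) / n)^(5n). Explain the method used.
lim = e^260

Rewrite as (1 + 52/n)^(5n). By the standard limit (1 + x/n)^n → e^x, we have (1 + 52/n)^n → e^52, and raising to the 5th power gives e^260.
More precisely, ln[(1 + 52/n)^(5n)] = 5n · ln(1 + 52/n) = 5n · (52/n + O(1/n^2)) = 260 + O(1/n) → 260.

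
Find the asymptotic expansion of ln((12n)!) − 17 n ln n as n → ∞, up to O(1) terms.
ln((12n)!) − 17 n ln n = −5 n ln n + 12(ln 12 − 1) n + (1/2) ln(2π·12n) + O(1/n)

Stirling: ln((12n)!) = 12n ln(12n) − 12n + (1/2) ln(2π·12n) + O(1/n).
Expand 12n ln(12n) = 12n (ln n + ln 12) = 12n ln n + 12n ln 12.
Subtract 17n ln n: leading term is (12 − 17) n ln n = −5 n ln n. The next term is 12n ln 12 − 12n = 12(ln 12 − 1) n. Then the (1/2) ln(2π·12n) correction.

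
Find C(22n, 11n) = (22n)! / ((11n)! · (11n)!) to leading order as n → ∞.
C(22n, 11n) ~ (4)^(11n) · sqrt(1/(π·11n))

Write N = 11n. Apply Stirling to each factorial:
  (2N)! ~ sqrt(2π·2N) · (2N/e)^(2N),
  N! ~ sqrt(2π N) · (N/e)^N,
  (1N)! ~ sqrt(2π·1N) · (1N/e)^(1N).
The exponential factors combine to (2N)^(2N) / (N^N · (1N)^(1N)) = 2^(2N)/1^(1N) = (2^2/1^1)^N = (4)^N.
The square-root prefactors combine to sqrt(2π·2N) / (sqrt(2π N)·sqrt(2π·1N)) = sqrt(2 / (2π·1·N)) = sqrt(1/(π·11n)).
Substituting N = 11n: C(22n, 11n) ~ (4)^(11n) · sqrt(1/(π·11n)).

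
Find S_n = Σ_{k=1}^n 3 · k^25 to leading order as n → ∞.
S_n ~ 3 · n^26 / 26

By integral comparison (Euler-Maclaurin), Σ_{k=1}^n 3 · k^25 = 3 · ∫_0^n x^25 dx + O(n^25) = 3 · n^26/26 + O(n^25). (Equivalently, Faulhaber's formula gives the same leading term.)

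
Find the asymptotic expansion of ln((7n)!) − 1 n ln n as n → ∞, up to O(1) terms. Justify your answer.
ln((7n)!) − 1 n ln n = 6 n ln n + 7(ln 7 − 1) n + (1/2) ln(2π·7n) + O(1/n)

Stirling: ln((7n)!) = 7n ln(7n) − 7n + (1/2) ln(2π·7n) + O(1/n).
Expand 7n ln(7n) = 7n (ln n + ln 7) = 7n ln n + 7n ln 7.
Subtract 1n ln n: leading term is (7 − 1) n ln n = 6 n ln n. The next term is 7n ln 7 − 7n = 7(ln 7 − 1) n. Then the (1/2) ln(2π·7n) correction.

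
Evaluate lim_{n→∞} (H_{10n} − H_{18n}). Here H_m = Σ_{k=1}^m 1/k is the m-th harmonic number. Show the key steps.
lim = ln(10/18) = ln(5/9)

Euler-Maclaurin gives H_m = ln m + γ + 1/(2m) + O(1/m^2). The γ and O(1/m) terms cancel in the difference:
  H_{10n} − H_{18n} = ln(10n) − ln(18n) + O(1/n) = ln(10/18) + O(1/n).
Hence the limit is ln(10/18) = ln(5/9).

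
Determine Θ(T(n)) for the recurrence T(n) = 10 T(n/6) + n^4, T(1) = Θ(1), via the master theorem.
T(n) = Θ(n^4)

log_6 10 ≈ 1.285. f(n) = n^4 dominates n^(log_6 10) since 4 > 1.285, and the regularity condition a·f(n/b) = 10·(n/6)^4 = (10/1296)·n^4 ≤ c·f(n) holds with c = 10/1296 ≈ 0.00772 < 1. So this is Case 3: T(n) = Θ(f(n)) = Θ(n^4).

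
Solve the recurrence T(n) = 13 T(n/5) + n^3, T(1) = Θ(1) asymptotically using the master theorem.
T(n) = Θ(n^3)

log_5 13 ≈ 1.594. f(n) = n^3 dominates n^(log_5 13) since 3 > 1.594, and the regularity condition a·f(n/b) = 13·(n/5)^3 = (13/125)·n^3 ≤ c·f(n) holds with c = 13/125 ≈ 0.104 < 1. So this is Case 3: T(n) = Θ(f(n)) = Θ(n^3).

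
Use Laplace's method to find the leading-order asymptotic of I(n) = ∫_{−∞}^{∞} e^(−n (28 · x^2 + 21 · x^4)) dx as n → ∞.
I(n) ~ sqrt(π/(28n))

φ(x) = 28 · x^2 + 21 · x^4 has its unique global minimum at x* = 0 (since φ'(x) = 56x + 84x^3 = 0 only at x = 0 for real x with both coefficients positive, and φ → ∞ as |x| → ∞). At x* = 0, φ(0) = 0 and φ''(0) = 56. Laplace's method then gives
  I(n) ~ sqrt(2π / (n · φ''(0))) · e^(−n φ(0)) = sqrt(2π / (56n)) = sqrt(π/(28n)).
The 21 · x^4 term contributes only at subleading order (an O(1/n) relative correction).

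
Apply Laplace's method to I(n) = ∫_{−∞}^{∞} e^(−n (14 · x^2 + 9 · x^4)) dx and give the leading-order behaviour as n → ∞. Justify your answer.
I(n) ~ sqrt(π/(14n))

φ(x) = 14 · x^2 + 9 · x^4 has its unique global minimum at x* = 0 (since φ'(x) = 28x + 36x^3 = 0 only at x = 0 for real x with both coefficients positive, and φ → ∞ as |x| → ∞). At x* = 0, φ(0) = 0 and φ''(0) = 28. Laplace's method then gives
  I(n) ~ sqrt(2π / (n · φ''(0))) · e^(−n φ(0)) = sqrt(2π / (28n)) = sqrt(π/(14n)).
The 9 · x^4 term contributes only at subleading order (an O(1/n) relative correction).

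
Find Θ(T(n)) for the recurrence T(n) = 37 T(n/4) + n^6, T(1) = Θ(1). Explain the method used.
T(n) = Θ(n^6)

log_4 37 ≈ 2.605. f(n) = n^6 dominates n^(log_4 37) since 6 > 2.605, and the regularity condition a·f(n/b) = 37·(n/4)^6 = (37/4096)·n^6 ≤ c·f(n) holds with c = 37/4096 ≈ 0.00903 < 1. So this is Case 3: T(n) = Θ(f(n)) = Θ(n^6).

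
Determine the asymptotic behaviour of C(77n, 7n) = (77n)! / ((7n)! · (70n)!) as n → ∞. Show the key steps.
C(77n, 7n) ~ (285311670611/10000000000)^(7n) · sqrt(11/(20π·7n))

Write N = 7n. Apply Stirling to each factorial:
  (11N)! ~ sqrt(2π·11N) · (11N/e)^(11N),
  N! ~ sqrt(2π N) · (N/e)^N,
  (10N)! ~ sqrt(2π·10N) · (10N/e)^(10N).
The exponential factors combine to (11N)^(11N) / (N^N · (10N)^(10N)) = 11^(11N)/10^(10N) = (11^11/10^10)^N = (285311670611/10000000000)^N.
The square-root prefactors combine to sqrt(2π·11N) / (sqrt(2π N)·sqrt(2π·10N)) = sqrt(11 / (2π·10·N)) = sqrt(11/(20π·7n)).
Substituting N = 7n: C(77n, 7n) ~ (285311670611/10000000000)^(7n) · sqrt(11/(20π·7n)).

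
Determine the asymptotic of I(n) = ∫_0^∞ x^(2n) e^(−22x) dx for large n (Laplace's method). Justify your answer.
I(n) ~ (sqrt(2π·2n) / 22) · (2n/(22e))^(2n)

Write the integrand as exp(2n ln x − 22x) and set f(x) = 2n ln x − 22x. Then f'(x) = 2n/x − 22 = 0 at x* = 2n/22, and f''(x*) = −2n/x*^2 = −22^2/(2n). Laplace's method (interior maximum) gives
  I(n) ~ e^(f(x*)) · sqrt(2π / |f''(x*)|)
        = exp(2n ln(2n/22) − 2n) · sqrt(2π · 2n / 22^2)
        = (2n/22)^(2n) e^(−2n) · sqrt(2π·2n) / 22
        = (sqrt(2π·2n) / 22) · (2n/(22e))^(2n).
This matches Γ(2n+1)/22^(2n+1) with Stirling applied to Γ.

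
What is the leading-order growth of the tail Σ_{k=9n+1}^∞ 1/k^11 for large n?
Σ_{k>9n} 1/k^11 ~ 1/(10 · (9n)^10)

Compare to the integral: ∫_{9n}^∞ x^(−11) dx = [−x^(−10)/10]_{9n}^∞ = 1/((11−1)·(9n)^10). Euler-Maclaurin then gives
  Σ_{k>9n} 1/k^11 = ∫_{9n}^∞ dx/x^11 − 1/(2·(9n)^11) + O(1/(9n)^12).
(Equivalently this is ζ(11) − Σ_{k≤9n} 1/k^11.)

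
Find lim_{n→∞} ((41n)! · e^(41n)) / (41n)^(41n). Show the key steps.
lim = ∞

Stirling: (41n)! ~ sqrt(2π·41n) · (41n/e)^(41n). Hence
  (41n)! · e^(41n) / (41n)^(41n) ~ sqrt(2π·41n) = sqrt(2π·41) · sqrt(n) → ∞.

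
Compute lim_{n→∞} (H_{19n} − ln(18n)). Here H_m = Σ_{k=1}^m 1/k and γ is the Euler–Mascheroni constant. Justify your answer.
lim = ln(19/18) + γ

By Euler-Maclaurin, H_m = ln m + γ + O(1/m). So
  H_{19n} − ln(18n) = ln(19n) + γ − ln(18n) + O(1/n)
                       = ln(19/18) + γ + O(1/n).
Hence the limit is ln(19/18) + γ.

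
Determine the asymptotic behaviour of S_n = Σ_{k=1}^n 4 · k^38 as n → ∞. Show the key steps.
S_n ~ 4 · n^39 / 39

By integral comparison (Euler-Maclaurin), Σ_{k=1}^n 4 · k^38 = 4 · ∫_0^n x^38 dx + O(n^38) = 4 · n^39/39 + O(n^38). (Equivalently, Faulhaber's formula gives the same leading term.)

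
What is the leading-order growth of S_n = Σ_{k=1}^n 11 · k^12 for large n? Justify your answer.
S_n ~ 11 · n^13 / 13

By integral comparison (Euler-Maclaurin), Σ_{k=1}^n 11 · k^12 = 11 · ∫_0^n x^12 dx + O(n^12) = 11 · n^13/13 + O(n^12). (Equivalently, Faulhaber's formula gives the same leading term.)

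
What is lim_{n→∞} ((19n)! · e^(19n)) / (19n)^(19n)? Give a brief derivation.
lim = ∞

Stirling: (19n)! ~ sqrt(2π·19n) · (19n/e)^(19n). Hence
  (19n)! · e^(19n) / (19n)^(19n) ~ sqrt(2π·19n) = sqrt(2π·19) · sqrt(n) → ∞.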